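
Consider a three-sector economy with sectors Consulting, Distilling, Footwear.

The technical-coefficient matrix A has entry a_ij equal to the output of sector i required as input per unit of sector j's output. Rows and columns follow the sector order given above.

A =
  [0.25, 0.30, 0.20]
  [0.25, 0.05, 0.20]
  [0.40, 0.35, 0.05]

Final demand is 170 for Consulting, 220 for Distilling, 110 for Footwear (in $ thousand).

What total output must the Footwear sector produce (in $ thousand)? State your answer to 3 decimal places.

I − A =
  [   0.75    -0.30    -0.20]
  [  -0.25     0.95    -0.20]
  [  -0.40    -0.35     0.95]
Cofactors of I−A, C_ij = (−1)^(i+j)·(minor ij) (rows/columns in the sector order above):
  C_11 = (0.95)(0.95) − (-0.20)(-0.35) = 0.8325
  C_12 = −[(-0.25)(0.95) − (-0.20)(-0.40)] = 0.3175
  C_13 = (-0.25)(-0.35) − (0.95)(-0.40) = 0.4675
  C_21 = −[(-0.30)(0.95) − (-0.20)(-0.35)] = 0.3550
  C_22 = (0.75)(0.95) − (-0.20)(-0.40) = 0.6325
  C_23 = −[(0.75)(-0.35) − (-0.30)(-0.40)] = 0.3825
  C_31 = (-0.30)(-0.20) − (-0.20)(0.95) = 0.2500
  C_32 = −[(0.75)(-0.20) − (-0.20)(-0.25)] = 0.2000
  C_33 = (0.75)(0.95) − (-0.30)(-0.25) = 0.6375
det(I−A) = Σ_j (I−A)_1j·C_1j = (0.75)(0.8325) + (-0.30)(0.3175) + (-0.20)(0.4675) = 0.435625
adj(I−A) = Cᵀ =
  [ 0.8325   0.3550   0.2500]
  [ 0.3175   0.6325   0.2000]
  [ 0.4675   0.3825   0.6375]
(I − A)⁻¹ = adj(I−A) / det(I−A) ≈
  [   1.9110     0.8149     0.5739]
  [   0.7288     1.4519     0.4591]
  [   1.0732     0.8780     1.4634]
x = (I − A)⁻¹ d = adj(I−A)·d / det(I−A), with det(I−A) = 0.435625:
  x_1 = (0.8325·170 + 0.3550·220 + 0.2500·110) / 0.435625 = 247.125 / 0.435625 ≈ 567.288
  x_2 = (0.3175·170 + 0.6325·220 + 0.2000·110) / 0.435625 = 215.125 / 0.435625 ≈ 493.831
  x_3 = (0.4675·170 + 0.3825·220 + 0.6375·110) / 0.435625 = 233.75 / 0.435625 ≈ 536.585

x_3 = 536.585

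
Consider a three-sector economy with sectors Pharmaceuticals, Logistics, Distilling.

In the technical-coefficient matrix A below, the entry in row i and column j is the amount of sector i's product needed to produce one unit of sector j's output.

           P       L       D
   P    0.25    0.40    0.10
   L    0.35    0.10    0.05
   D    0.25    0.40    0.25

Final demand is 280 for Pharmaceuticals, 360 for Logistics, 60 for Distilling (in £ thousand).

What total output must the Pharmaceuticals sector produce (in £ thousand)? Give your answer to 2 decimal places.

I − A =
  [   0.75    -0.40    -0.10]
  [  -0.35     0.90    -0.05]
  [  -0.25    -0.40     0.75]
Cofactors of I−A, C_ij = (−1)^(i+j)·(minor ij) (rows/columns in the sector order above):
  C_11 = (0.90)(0.75) − (-0.05)(-0.40) = 0.6550
  C_12 = −[(-0.35)(0.75) − (-0.05)(-0.25)] = 0.2750
  C_13 = (-0.35)(-0.40) − (0.90)(-0.25) = 0.3650
  C_21 = −[(-0.40)(0.75) − (-0.10)(-0.40)] = 0.3400
  C_22 = (0.75)(0.75) − (-0.10)(-0.25) = 0.5375
  C_23 = −[(0.75)(-0.40) − (-0.40)(-0.25)] = 0.4000
  C_31 = (-0.40)(-0.05) − (-0.10)(0.90) = 0.1100
  C_32 = −[(0.75)(-0.05) − (-0.10)(-0.35)] = 0.0725
  C_33 = (0.75)(0.90) − (-0.40)(-0.35) = 0.5350
det(I−A) = Σ_j (I−A)_1j·C_1j = (0.75)(0.6550) + (-0.40)(0.2750) + (-0.10)(0.3650) = 0.34475
adj(I−A) = Cᵀ =
  [ 0.6550   0.3400   0.1100]
  [ 0.2750   0.5375   0.0725]
  [ 0.3650   0.4000   0.5350]
(I − A)⁻¹ = adj(I−A) / det(I−A) ≈
  [   1.8999     0.9862     0.3191]
  [   0.7977     1.5591     0.2103]
  [   1.0587     1.1603     1.5518]
x = (I − A)⁻¹ d = adj(I−A)·d / det(I−A), with det(I−A) = 0.34475:
  x_P = (0.6550·280 + 0.3400·360 + 0.1100·60) / 0.34475 = 312.40 / 0.34475 ≈ 906.16
  x_L = (0.2750·280 + 0.5375·360 + 0.0725·60) / 0.34475 = 274.85 / 0.34475 ≈ 797.24
  x_D = (0.3650·280 + 0.4000·360 + 0.5350·60) / 0.34475 = 278.30 / 0.34475 ≈ 807.25

x_P = 906.16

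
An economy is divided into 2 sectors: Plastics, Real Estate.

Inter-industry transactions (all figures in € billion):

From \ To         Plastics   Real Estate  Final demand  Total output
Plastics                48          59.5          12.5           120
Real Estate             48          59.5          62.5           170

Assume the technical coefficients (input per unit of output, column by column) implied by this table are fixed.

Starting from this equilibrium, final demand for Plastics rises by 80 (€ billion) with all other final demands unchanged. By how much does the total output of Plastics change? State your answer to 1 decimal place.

Δx_P = 208.0

Technical coefficients a_ij = z_ij / X_j:
  a_PP = 48/120 = 0.40, a_RP = 48/120 = 0.40
  a_PR = 59.5/170 = 0.35, a_RR = 59.5/170 = 0.35
I − A =
  [   0.60    -0.35]
  [  -0.40     0.65]
det(I−A) = (0.60)(0.65) − (-0.35)(-0.40) = 0.2500
adj(I−A) = [[0.65, 0.35], [0.40, 0.60]]
(I − A)⁻¹ = adj(I−A) / det(I−A) ≈
  [   2.6000     1.4000]
  [   1.6000     2.4000]
Δx = (I − A)⁻¹ Δd with Δd having +80 in the Plastics component and 0 elsewhere.
So Δx_P = L_PP · (+80), where L_PP = adj(I−A)_PP / det(I−A) = 0.65 / 0.2500.
Δx_P = 0.65 × (+80) / 0.2500 = 52.00 / 0.2500 = 208.0.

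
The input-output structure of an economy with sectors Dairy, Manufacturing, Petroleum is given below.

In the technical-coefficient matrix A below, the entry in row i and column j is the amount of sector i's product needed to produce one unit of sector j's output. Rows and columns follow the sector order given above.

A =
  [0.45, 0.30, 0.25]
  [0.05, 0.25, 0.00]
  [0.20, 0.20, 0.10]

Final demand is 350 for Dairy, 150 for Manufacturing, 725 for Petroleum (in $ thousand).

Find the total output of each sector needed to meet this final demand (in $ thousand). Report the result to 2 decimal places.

I − A =
  [   0.55    -0.30    -0.25]
  [  -0.05     0.75     0.00]
  [  -0.20    -0.20     0.90]
Cofactors of I−A, C_ij = (−1)^(i+j)·(minor ij) (rows/columns in the sector order above):
  C_11 = (0.75)(0.90) − (0.00)(-0.20) = 0.6750
  C_12 = −[(-0.05)(0.90) − (0.00)(-0.20)] = 0.0450
  C_13 = (-0.05)(-0.20) − (0.75)(-0.20) = 0.1600
  C_21 = −[(-0.30)(0.90) − (-0.25)(-0.20)] = 0.3200
  C_22 = (0.55)(0.90) − (-0.25)(-0.20) = 0.4450
  C_23 = −[(0.55)(-0.20) − (-0.30)(-0.20)] = 0.1700
  C_31 = (-0.30)(0.00) − (-0.25)(0.75) = 0.1875
  C_32 = −[(0.55)(0.00) − (-0.25)(-0.05)] = 0.0125
  C_33 = (0.55)(0.75) − (-0.30)(-0.05) = 0.3975
det(I−A) = Σ_j (I−A)_1j·C_1j = (0.55)(0.6750) + (-0.30)(0.0450) + (-0.25)(0.1600) = 0.31775
adj(I−A) = Cᵀ =
  [ 0.6750   0.3200   0.1875]
  [ 0.0450   0.4450   0.0125]
  [ 0.1600   0.1700   0.3975]
(I − A)⁻¹ = adj(I−A) / det(I−A) ≈
  [   2.1243     1.0071     0.5901]
  [   0.1416     1.4005     0.0393]
  [   0.5035     0.5350     1.2510]
x = (I − A)⁻¹ d = adj(I−A)·d / det(I−A), with det(I−A) = 0.31775:
  x_1 = (0.6750·350 + 0.3200·150 + 0.1875·725) / 0.31775 = 420.1875 / 0.31775 ≈ 1322.38
  x_2 = (0.0450·350 + 0.4450·150 + 0.0125·725) / 0.31775 = 91.5625 / 0.31775 ≈ 288.16
  x_3 = (0.1600·350 + 0.1700·150 + 0.3975·725) / 0.31775 = 369.6875 / 0.31775 ≈ 1163.45

x_1 = 1322.38, x_2 = 288.16, x_3 = 1163.45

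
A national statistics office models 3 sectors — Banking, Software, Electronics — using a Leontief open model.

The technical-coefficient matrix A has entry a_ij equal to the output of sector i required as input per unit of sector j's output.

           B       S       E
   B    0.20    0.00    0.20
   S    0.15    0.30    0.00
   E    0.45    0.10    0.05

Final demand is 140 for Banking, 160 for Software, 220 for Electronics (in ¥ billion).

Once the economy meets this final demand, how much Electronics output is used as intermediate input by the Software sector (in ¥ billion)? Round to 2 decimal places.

I − A =
  [   0.80     0.00    -0.20]
  [  -0.15     0.70     0.00]
  [  -0.45    -0.10     0.95]
Cofactors of I−A, C_ij = (−1)^(i+j)·(minor ij) (rows/columns in the sector order above):
  C_11 = (0.70)(0.95) − (0.00)(-0.10) = 0.6650
  C_12 = −[(-0.15)(0.95) − (0.00)(-0.45)] = 0.1425
  C_13 = (-0.15)(-0.10) − (0.70)(-0.45) = 0.3300
  C_21 = −[(0.00)(0.95) − (-0.20)(-0.10)] = 0.0200
  C_22 = (0.80)(0.95) − (-0.20)(-0.45) = 0.6700
  C_23 = −[(0.80)(-0.10) − (0.00)(-0.45)] = 0.0800
  C_31 = (0.00)(0.00) − (-0.20)(0.70) = 0.1400
  C_32 = −[(0.80)(0.00) − (-0.20)(-0.15)] = 0.0300
  C_33 = (0.80)(0.70) − (0.00)(-0.15) = 0.5600
det(I−A) = Σ_j (I−A)_1j·C_1j = (0.80)(0.6650) + (0.00)(0.1425) + (-0.20)(0.3300) = 0.4660
adj(I−A) = Cᵀ =
  [ 0.6650   0.0200   0.1400]
  [ 0.1425   0.6700   0.0300]
  [ 0.3300   0.0800   0.5600]
(I − A)⁻¹ = adj(I−A) / det(I−A) ≈
  [   1.4270     0.0429     0.3004]
  [   0.3058     1.4378     0.0644]
  [   0.7082     0.1717     1.2017]
First solve x = (I − A)⁻¹ d = adj(I−A)·d / det(I−A); in particular x_S = (0.1425·140 + 0.6700·160 + 0.0300·220) / 0.4660 = 133.75 / 0.4660 ≈ 287.0172.
Intermediate flow from E to S: z_ES = a_ES · x_S = 0.10 × 133.75 / 0.4660 = 13.375 / 0.4660 ≈ 28.70.

z_ES = 28.70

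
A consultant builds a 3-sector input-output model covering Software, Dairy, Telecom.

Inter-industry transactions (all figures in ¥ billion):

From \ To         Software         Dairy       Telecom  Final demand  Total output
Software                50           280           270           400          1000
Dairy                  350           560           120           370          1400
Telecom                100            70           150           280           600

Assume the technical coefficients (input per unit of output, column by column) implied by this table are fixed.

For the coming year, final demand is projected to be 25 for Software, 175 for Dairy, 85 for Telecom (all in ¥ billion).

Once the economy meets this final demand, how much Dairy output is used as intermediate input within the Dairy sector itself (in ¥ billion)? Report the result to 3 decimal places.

z_DD = 187.876

Technical coefficients a_ij = z_ij / X_j:
  a_SS = 50/1000 = 0.05, a_DS = 350/1000 = 0.35, a_TS = 100/1000 = 0.10
  a_SD = 280/1400 = 0.20, a_DD = 560/1400 = 0.40, a_TD = 70/1400 = 0.05
  a_ST = 270/600 = 0.45, a_DT = 120/600 = 0.20, a_TT = 150/600 = 0.25
I − A =
  [   0.95    -0.20    -0.45]
  [  -0.35     0.60    -0.20]
  [  -0.10    -0.05     0.75]
Cofactors of I−A, C_ij = (−1)^(i+j)·(minor ij) (rows/columns in the sector order above):
  C_11 = (0.60)(0.75) − (-0.20)(-0.05) = 0.4400
  C_12 = −[(-0.35)(0.75) − (-0.20)(-0.10)] = 0.2825
  C_13 = (-0.35)(-0.05) − (0.60)(-0.10) = 0.0775
  C_21 = −[(-0.20)(0.75) − (-0.45)(-0.05)] = 0.1725
  C_22 = (0.95)(0.75) − (-0.45)(-0.10) = 0.6675
  C_23 = −[(0.95)(-0.05) − (-0.20)(-0.10)] = 0.0675
  C_31 = (-0.20)(-0.20) − (-0.45)(0.60) = 0.3100
  C_32 = −[(0.95)(-0.20) − (-0.45)(-0.35)] = 0.3475
  C_33 = (0.95)(0.60) − (-0.20)(-0.35) = 0.5000
det(I−A) = Σ_j (I−A)_1j·C_1j = (0.95)(0.4400) + (-0.20)(0.2825) + (-0.45)(0.0775) = 0.326625
adj(I−A) = Cᵀ =
  [ 0.4400   0.1725   0.3100]
  [ 0.2825   0.6675   0.3475]
  [ 0.0775   0.0675   0.5000]
(I − A)⁻¹ = adj(I−A) / det(I−A) ≈
  [   1.3471     0.5281     0.9491]
  [   0.8649     2.0436     1.0639]
  [   0.2373     0.2067     1.5308]
First solve x = (I − A)⁻¹ d = adj(I−A)·d / det(I−A); in particular x_D = (0.2825·25 + 0.6675·175 + 0.3475·85) / 0.326625 = 153.4125 / 0.326625 ≈ 469.69001.
Intermediate flow from D to D: z_DD = a_DD · x_D = 0.40 × 153.4125 / 0.326625 = 61.365 / 0.326625 ≈ 187.876.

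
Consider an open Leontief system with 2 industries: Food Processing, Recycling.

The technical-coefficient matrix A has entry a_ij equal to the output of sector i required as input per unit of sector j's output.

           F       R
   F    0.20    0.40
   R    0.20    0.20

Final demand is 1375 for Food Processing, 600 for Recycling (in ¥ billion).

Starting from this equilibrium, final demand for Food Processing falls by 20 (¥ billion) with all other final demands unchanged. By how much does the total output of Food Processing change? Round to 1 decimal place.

I − A =
  [   0.80    -0.40]
  [  -0.20     0.80]
det(I−A) = (0.80)(0.80) − (-0.40)(-0.20) = 0.5600
adj(I−A) = [[0.80, 0.40], [0.20, 0.80]]
(I − A)⁻¹ = adj(I−A) / det(I−A) ≈
  [   1.4286     0.7143]
  [   0.3571     1.4286]
Δx = (I − A)⁻¹ Δd with Δd having -20 in the Food Processing component and 0 elsewhere.
So Δx_F = L_FF · (-20), where L_FF = adj(I−A)_FF / det(I−A) = 0.80 / 0.5600.
Δx_F = 0.80 × (-20) / 0.5600 = -16.00 / 0.5600 ≈ -28.6.

Δx_F = -28.6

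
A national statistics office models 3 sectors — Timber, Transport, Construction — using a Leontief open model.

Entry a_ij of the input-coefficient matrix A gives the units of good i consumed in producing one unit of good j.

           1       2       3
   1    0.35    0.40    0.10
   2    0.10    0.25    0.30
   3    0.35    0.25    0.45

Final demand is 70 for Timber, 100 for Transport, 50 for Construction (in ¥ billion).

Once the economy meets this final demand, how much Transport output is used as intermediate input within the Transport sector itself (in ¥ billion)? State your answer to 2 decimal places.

z_22 = 106.02

I − A =
  [   0.65    -0.40    -0.10]
  [  -0.10     0.75    -0.30]
  [  -0.35    -0.25     0.55]
Cofactors of I−A, C_ij = (−1)^(i+j)·(minor ij) (rows/columns in the sector order above):
  C_11 = (0.75)(0.55) − (-0.30)(-0.25) = 0.3375
  C_12 = −[(-0.10)(0.55) − (-0.30)(-0.35)] = 0.1600
  C_13 = (-0.10)(-0.25) − (0.75)(-0.35) = 0.2875
  C_21 = −[(-0.40)(0.55) − (-0.10)(-0.25)] = 0.2450
  C_22 = (0.65)(0.55) − (-0.10)(-0.35) = 0.3225
  C_23 = −[(0.65)(-0.25) − (-0.40)(-0.35)] = 0.3025
  C_31 = (-0.40)(-0.30) − (-0.10)(0.75) = 0.1950
  C_32 = −[(0.65)(-0.30) − (-0.10)(-0.10)] = 0.2050
  C_33 = (0.65)(0.75) − (-0.40)(-0.10) = 0.4475
det(I−A) = Σ_j (I−A)_1j·C_1j = (0.65)(0.3375) + (-0.40)(0.1600) + (-0.10)(0.2875) = 0.126625
adj(I−A) = Cᵀ =
  [ 0.3375   0.2450   0.1950]
  [ 0.1600   0.3225   0.2050]
  [ 0.2875   0.3025   0.4475]
(I − A)⁻¹ = adj(I−A) / det(I−A) ≈
  [   2.6654     1.9348     1.5400]
  [   1.2636     2.5469     1.6190]
  [   2.2705     2.3889     3.5341]
First solve x = (I − A)⁻¹ d = adj(I−A)·d / det(I−A); in particular x_2 = (0.1600·70 + 0.3225·100 + 0.2050·50) / 0.126625 = 53.70 / 0.126625 ≈ 424.0869.
Intermediate flow from 2 to 2: z_22 = a_22 · x_2 = 0.25 × 53.70 / 0.126625 = 13.425 / 0.126625 ≈ 106.02.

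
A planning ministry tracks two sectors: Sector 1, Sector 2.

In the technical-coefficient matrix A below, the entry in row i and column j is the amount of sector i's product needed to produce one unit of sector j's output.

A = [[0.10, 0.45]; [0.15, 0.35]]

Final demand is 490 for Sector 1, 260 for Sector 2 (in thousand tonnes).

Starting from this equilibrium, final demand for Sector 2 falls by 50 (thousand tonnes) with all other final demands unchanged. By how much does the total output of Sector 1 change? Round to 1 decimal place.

Δx_1 = -43.5

I − A =
  [   0.90    -0.45]
  [  -0.15     0.65]
det(I−A) = (0.90)(0.65) − (-0.45)(-0.15) = 0.5175
adj(I−A) = [[0.65, 0.45], [0.15, 0.90]]
(I − A)⁻¹ = adj(I−A) / det(I−A) ≈
  [   1.2560     0.8696]
  [   0.2899     1.7391]
Δx = (I − A)⁻¹ Δd with Δd having -50 in the Sector 2 component and 0 elsewhere.
So Δx_1 = L_12 · (-50), where L_12 = adj(I−A)_12 / det(I−A) = 0.45 / 0.5175.
Δx_1 = 0.45 × (-50) / 0.5175 = -22.50 / 0.5175 ≈ -43.5.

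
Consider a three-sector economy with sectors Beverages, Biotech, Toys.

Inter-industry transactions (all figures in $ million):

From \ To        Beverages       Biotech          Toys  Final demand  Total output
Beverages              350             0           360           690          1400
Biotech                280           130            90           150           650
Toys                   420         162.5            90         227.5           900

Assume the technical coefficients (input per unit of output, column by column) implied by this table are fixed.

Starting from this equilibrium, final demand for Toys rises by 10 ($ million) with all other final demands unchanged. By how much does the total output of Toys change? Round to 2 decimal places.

Technical coefficients a_ij = z_ij / X_j:
  a_11 = 350/1400 = 0.25, a_21 = 280/1400 = 0.20, a_31 = 420/1400 = 0.30
  a_12 = 0/650 = 0.00, a_22 = 130/650 = 0.20, a_32 = 162.5/650 = 0.25
  a_13 = 360/900 = 0.40, a_23 = 90/900 = 0.10, a_33 = 90/900 = 0.10
I − A =
  [   0.75     0.00    -0.40]
  [  -0.20     0.80    -0.10]
  [  -0.30    -0.25     0.90]
Cofactors of I−A, C_ij = (−1)^(i+j)·(minor ij) (rows/columns in the sector order above):
  C_11 = (0.80)(0.90) − (-0.10)(-0.25) = 0.6950
  C_12 = −[(-0.20)(0.90) − (-0.10)(-0.30)] = 0.2100
  C_13 = (-0.20)(-0.25) − (0.80)(-0.30) = 0.2900
  C_21 = −[(0.00)(0.90) − (-0.40)(-0.25)] = 0.1000
  C_22 = (0.75)(0.90) − (-0.40)(-0.30) = 0.5550
  C_23 = −[(0.75)(-0.25) − (0.00)(-0.30)] = 0.1875
  C_31 = (0.00)(-0.10) − (-0.40)(0.80) = 0.3200
  C_32 = −[(0.75)(-0.10) − (-0.40)(-0.20)] = 0.1550
  C_33 = (0.75)(0.80) − (0.00)(-0.20) = 0.6000
det(I−A) = Σ_j (I−A)_1j·C_1j = (0.75)(0.6950) + (0.00)(0.2100) + (-0.40)(0.2900) = 0.40525
adj(I−A) = Cᵀ =
  [ 0.6950   0.1000   0.3200]
  [ 0.2100   0.5550   0.1550]
  [ 0.2900   0.1875   0.6000]
(I − A)⁻¹ = adj(I−A) / det(I−A) ≈
  [   1.7150     0.2468     0.7896]
  [   0.5182     1.3695     0.3825]
  [   0.7156     0.4627     1.4806]
Δx = (I − A)⁻¹ Δd with Δd having +10 in the Toys component and 0 elsewhere.
So Δx_3 = L_33 · (+10), where L_33 = adj(I−A)_33 / det(I−A) = 0.6000 / 0.40525.
Δx_3 = 0.6000 × (+10) / 0.40525 = 6.00 / 0.40525 ≈ 14.81.

Δx_3 = 14.81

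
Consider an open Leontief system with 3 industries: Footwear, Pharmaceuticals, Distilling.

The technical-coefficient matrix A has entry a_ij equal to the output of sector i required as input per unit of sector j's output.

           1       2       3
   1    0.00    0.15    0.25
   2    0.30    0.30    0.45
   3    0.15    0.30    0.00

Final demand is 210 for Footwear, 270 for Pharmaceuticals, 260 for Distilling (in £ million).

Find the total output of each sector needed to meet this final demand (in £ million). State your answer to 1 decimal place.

I − A =
  [   1.00    -0.15    -0.25]
  [  -0.30     0.70    -0.45]
  [  -0.15    -0.30     1.00]
Cofactors of I−A, C_ij = (−1)^(i+j)·(minor ij) (rows/columns in the sector order above):
  C_11 = (0.70)(1.00) − (-0.45)(-0.30) = 0.5650
  C_12 = −[(-0.30)(1.00) − (-0.45)(-0.15)] = 0.3675
  C_13 = (-0.30)(-0.30) − (0.70)(-0.15) = 0.1950
  C_21 = −[(-0.15)(1.00) − (-0.25)(-0.30)] = 0.2250
  C_22 = (1.00)(1.00) − (-0.25)(-0.15) = 0.9625
  C_23 = −[(1.00)(-0.30) − (-0.15)(-0.15)] = 0.3225
  C_31 = (-0.15)(-0.45) − (-0.25)(0.70) = 0.2425
  C_32 = −[(1.00)(-0.45) − (-0.25)(-0.30)] = 0.5250
  C_33 = (1.00)(0.70) − (-0.15)(-0.30) = 0.6550
det(I−A) = Σ_j (I−A)_1j·C_1j = (1.00)(0.5650) + (-0.15)(0.3675) + (-0.25)(0.1950) = 0.461125
adj(I−A) = Cᵀ =
  [ 0.5650   0.2250   0.2425]
  [ 0.3675   0.9625   0.5250]
  [ 0.1950   0.3225   0.6550]
(I − A)⁻¹ = adj(I−A) / det(I−A) ≈
  [   1.2253     0.4879     0.5259]
  [   0.7970     2.0873     1.1385]
  [   0.4229     0.6994     1.4204]
x = (I − A)⁻¹ d = adj(I−A)·d / det(I−A), with det(I−A) = 0.461125:
  x_1 = (0.5650·210 + 0.2250·270 + 0.2425·260) / 0.461125 = 242.45 / 0.461125 ≈ 525.8
  x_2 = (0.3675·210 + 0.9625·270 + 0.5250·260) / 0.461125 = 473.55 / 0.461125 ≈ 1026.9
  x_3 = (0.1950·210 + 0.3225·270 + 0.6550·260) / 0.461125 = 298.325 / 0.461125 ≈ 647.0

x_1 = 525.8, x_2 = 1026.9, x_3 = 647.0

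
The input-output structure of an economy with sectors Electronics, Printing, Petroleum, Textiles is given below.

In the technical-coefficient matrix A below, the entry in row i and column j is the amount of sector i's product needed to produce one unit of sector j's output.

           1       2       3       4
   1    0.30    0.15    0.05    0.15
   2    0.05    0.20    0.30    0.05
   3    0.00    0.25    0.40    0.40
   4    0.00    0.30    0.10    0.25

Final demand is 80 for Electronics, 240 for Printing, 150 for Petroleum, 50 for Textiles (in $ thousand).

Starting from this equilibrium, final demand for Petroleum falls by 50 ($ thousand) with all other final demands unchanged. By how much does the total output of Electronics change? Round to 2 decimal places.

I − A =
  [   0.70    -0.15    -0.05    -0.15]
  [  -0.05     0.80    -0.30    -0.05]
  [   0.00    -0.25     0.60    -0.40]
  [   0.00    -0.30    -0.10     0.75]
Compute the cofactors C_ij = (−1)^(i+j)·(3×3 minor ij) of I−A; the adjugate is their transpose:
adj(I−A) = Cᵀ =
  [ 0.225500   0.107625   0.089250   0.099875]
  [ 0.020500   0.287000   0.163625   0.110500]
  [ 0.015375   0.215250   0.401625   0.231625]
  [ 0.010250   0.143500   0.119000   0.278375]
det(I−A) = Σ_j (I−A)_1j·C_1j = (0.70)(0.225500) + (-0.15)(0.020500) + (-0.05)(0.015375) + (-0.15)(0.010250) = 0.15246875
(I − A)⁻¹ = adj(I−A) / det(I−A) ≈
  [   1.4790     0.7059     0.5854     0.6551]
  [   0.1345     1.8824     1.0732     0.7247]
  [   0.1008     1.4118     2.6341     1.5192]
  [   0.0672     0.9412     0.7805     1.8258]
Δx = (I − A)⁻¹ Δd with Δd having -50 in the Petroleum component and 0 elsewhere.
So Δx_1 = L_13 · (-50), where L_13 = adj(I−A)_13 / det(I−A) = 0.089250 / 0.15246875.
Δx_1 = 0.089250 × (-50) / 0.15246875 = -4.4625 / 0.15246875 ≈ -29.27.

Δx_1 = -29.27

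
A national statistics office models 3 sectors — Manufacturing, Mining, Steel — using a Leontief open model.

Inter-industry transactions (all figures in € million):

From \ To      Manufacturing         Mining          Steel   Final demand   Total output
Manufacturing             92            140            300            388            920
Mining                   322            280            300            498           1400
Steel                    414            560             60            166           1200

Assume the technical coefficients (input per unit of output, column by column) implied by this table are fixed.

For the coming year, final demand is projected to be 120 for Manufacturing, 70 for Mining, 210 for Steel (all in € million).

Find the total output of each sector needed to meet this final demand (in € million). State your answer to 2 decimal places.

x_1 = 330.04, x_2 = 402.83, x_3 = 547.00

Technical coefficients a_ij = z_ij / X_j:
  a_11 = 92/920 = 0.10, a_21 = 322/920 = 0.35, a_31 = 414/920 = 0.45
  a_12 = 140/1400 = 0.10, a_22 = 280/1400 = 0.20, a_32 = 560/1400 = 0.40
  a_13 = 300/1200 = 0.25, a_23 = 300/1200 = 0.25, a_33 = 60/1200 = 0.05
I − A =
  [   0.90    -0.10    -0.25]
  [  -0.35     0.80    -0.25]
  [  -0.45    -0.40     0.95]
Cofactors of I−A, C_ij = (−1)^(i+j)·(minor ij) (rows/columns in the sector order above):
  C_11 = (0.80)(0.95) − (-0.25)(-0.40) = 0.6600
  C_12 = −[(-0.35)(0.95) − (-0.25)(-0.45)] = 0.4450
  C_13 = (-0.35)(-0.40) − (0.80)(-0.45) = 0.5000
  C_21 = −[(-0.10)(0.95) − (-0.25)(-0.40)] = 0.1950
  C_22 = (0.90)(0.95) − (-0.25)(-0.45) = 0.7425
  C_23 = −[(0.90)(-0.40) − (-0.10)(-0.45)] = 0.4050
  C_31 = (-0.10)(-0.25) − (-0.25)(0.80) = 0.2250
  C_32 = −[(0.90)(-0.25) − (-0.25)(-0.35)] = 0.3125
  C_33 = (0.90)(0.80) − (-0.10)(-0.35) = 0.6850
det(I−A) = Σ_j (I−A)_1j·C_1j = (0.90)(0.6600) + (-0.10)(0.4450) + (-0.25)(0.5000) = 0.4245
adj(I−A) = Cᵀ =
  [ 0.6600   0.1950   0.2250]
  [ 0.4450   0.7425   0.3125]
  [ 0.5000   0.4050   0.6850]
(I − A)⁻¹ = adj(I−A) / det(I−A) ≈
  [   1.5548     0.4594     0.5300]
  [   1.0483     1.7491     0.7362]
  [   1.1779     0.9541     1.6137]
x = (I − A)⁻¹ d = adj(I−A)·d / det(I−A), with det(I−A) = 0.4245:
  x_1 = (0.6600·120 + 0.1950·70 + 0.2250·210) / 0.4245 = 140.10 / 0.4245 ≈ 330.04
  x_2 = (0.4450·120 + 0.7425·70 + 0.3125·210) / 0.4245 = 171.00 / 0.4245 ≈ 402.83
  x_3 = (0.5000·120 + 0.4050·70 + 0.6850·210) / 0.4245 = 232.20 / 0.4245 ≈ 547.00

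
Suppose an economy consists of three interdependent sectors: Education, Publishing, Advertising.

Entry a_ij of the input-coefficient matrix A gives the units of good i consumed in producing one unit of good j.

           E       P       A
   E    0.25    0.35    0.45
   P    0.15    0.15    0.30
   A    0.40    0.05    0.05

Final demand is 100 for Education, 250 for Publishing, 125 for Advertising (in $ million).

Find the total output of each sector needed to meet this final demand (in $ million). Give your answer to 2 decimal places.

x_E = 661.43, x_P = 566.09, x_A = 439.87

I − A =
  [   0.75    -0.35    -0.45]
  [  -0.15     0.85    -0.30]
  [  -0.40    -0.05     0.95]
Cofactors of I−A, C_ij = (−1)^(i+j)·(minor ij) (rows/columns in the sector order above):
  C_11 = (0.85)(0.95) − (-0.30)(-0.05) = 0.7925
  C_12 = −[(-0.15)(0.95) − (-0.30)(-0.40)] = 0.2625
  C_13 = (-0.15)(-0.05) − (0.85)(-0.40) = 0.3475
  C_21 = −[(-0.35)(0.95) − (-0.45)(-0.05)] = 0.3550
  C_22 = (0.75)(0.95) − (-0.45)(-0.40) = 0.5325
  C_23 = −[(0.75)(-0.05) − (-0.35)(-0.40)] = 0.1775
  C_31 = (-0.35)(-0.30) − (-0.45)(0.85) = 0.4875
  C_32 = −[(0.75)(-0.30) − (-0.45)(-0.15)] = 0.2925
  C_33 = (0.75)(0.85) − (-0.35)(-0.15) = 0.5850
det(I−A) = Σ_j (I−A)_1j·C_1j = (0.75)(0.7925) + (-0.35)(0.2625) + (-0.45)(0.3475) = 0.346125
adj(I−A) = Cᵀ =
  [ 0.7925   0.3550   0.4875]
  [ 0.2625   0.5325   0.2925]
  [ 0.3475   0.1775   0.5850]
(I − A)⁻¹ = adj(I−A) / det(I−A) ≈
  [   2.2896     1.0256     1.4085]
  [   0.7584     1.5385     0.8451]
  [   1.0040     0.5128     1.6901]
x = (I − A)⁻¹ d = adj(I−A)·d / det(I−A), with det(I−A) = 0.346125:
  x_E = (0.7925·100 + 0.3550·250 + 0.4875·125) / 0.346125 = 228.9375 / 0.346125 ≈ 661.43
  x_P = (0.2625·100 + 0.5325·250 + 0.2925·125) / 0.346125 = 195.9375 / 0.346125 ≈ 566.09
  x_A = (0.3475·100 + 0.1775·250 + 0.5850·125) / 0.346125 = 152.25 / 0.346125 ≈ 439.87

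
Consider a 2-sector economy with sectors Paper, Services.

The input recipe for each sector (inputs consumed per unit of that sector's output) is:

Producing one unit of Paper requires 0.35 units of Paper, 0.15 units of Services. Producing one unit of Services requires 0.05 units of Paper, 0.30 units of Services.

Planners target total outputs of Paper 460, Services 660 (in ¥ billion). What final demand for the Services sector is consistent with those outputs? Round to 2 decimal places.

d_S = 393.00

I − A =
  [   0.65    -0.05]
  [  -0.15     0.70]
d = (I − A) x:
  d_P = (+0.65)·460 + (-0.05)·660 = 266.00
  d_S = (-0.15)·460 + (+0.70)·660 = 393.00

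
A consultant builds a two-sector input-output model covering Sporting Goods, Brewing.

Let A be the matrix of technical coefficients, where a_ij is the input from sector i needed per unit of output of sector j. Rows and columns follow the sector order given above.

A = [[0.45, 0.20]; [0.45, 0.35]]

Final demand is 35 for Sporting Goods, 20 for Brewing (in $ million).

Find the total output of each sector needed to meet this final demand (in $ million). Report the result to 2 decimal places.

x_1 = 100.00, x_2 = 100.00

I − A =
  [   0.55    -0.20]
  [  -0.45     0.65]
det(I−A) = (0.55)(0.65) − (-0.20)(-0.45) = 0.2675
adj(I−A) = [[0.65, 0.20], [0.45, 0.55]]
(I − A)⁻¹ = adj(I−A) / det(I−A) ≈
  [   2.4299     0.7477]
  [   1.6822     2.0561]
x = (I − A)⁻¹ d = adj(I−A)·d / det(I−A), with det(I−A) = 0.2675:
  x_1 = (0.65·35 + 0.20·20) / 0.2675 = 26.75 / 0.2675 = 100.00
  x_2 = (0.45·35 + 0.55·20) / 0.2675 = 26.75 / 0.2675 = 100.00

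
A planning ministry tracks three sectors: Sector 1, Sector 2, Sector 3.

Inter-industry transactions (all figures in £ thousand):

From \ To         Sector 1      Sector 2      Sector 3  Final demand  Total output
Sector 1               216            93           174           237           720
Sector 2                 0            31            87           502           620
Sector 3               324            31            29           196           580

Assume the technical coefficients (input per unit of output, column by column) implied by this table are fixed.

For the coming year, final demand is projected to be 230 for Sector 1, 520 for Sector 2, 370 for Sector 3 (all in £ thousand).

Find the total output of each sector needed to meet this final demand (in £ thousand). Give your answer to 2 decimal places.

Technical coefficients a_ij = z_ij / X_j:
  a_11 = 216/720 = 0.30, a_21 = 0/720 = 0.00, a_31 = 324/720 = 0.45
  a_12 = 93/620 = 0.15, a_22 = 31/620 = 0.05, a_32 = 31/620 = 0.05
  a_13 = 174/580 = 0.30, a_23 = 87/580 = 0.15, a_33 = 29/580 = 0.05
I − A =
  [   0.70    -0.15    -0.30]
  [   0.00     0.95    -0.15]
  [  -0.45    -0.05     0.95]
Cofactors of I−A, C_ij = (−1)^(i+j)·(minor ij) (rows/columns in the sector order above):
  C_11 = (0.95)(0.95) − (-0.15)(-0.05) = 0.8950
  C_12 = −[(0.00)(0.95) − (-0.15)(-0.45)] = 0.0675
  C_13 = (0.00)(-0.05) − (0.95)(-0.45) = 0.4275
  C_21 = −[(-0.15)(0.95) − (-0.30)(-0.05)] = 0.1575
  C_22 = (0.70)(0.95) − (-0.30)(-0.45) = 0.5300
  C_23 = −[(0.70)(-0.05) − (-0.15)(-0.45)] = 0.1025
  C_31 = (-0.15)(-0.15) − (-0.30)(0.95) = 0.3075
  C_32 = −[(0.70)(-0.15) − (-0.30)(0.00)] = 0.1050
  C_33 = (0.70)(0.95) − (-0.15)(0.00) = 0.6650
det(I−A) = Σ_j (I−A)_1j·C_1j = (0.70)(0.8950) + (-0.15)(0.0675) + (-0.30)(0.4275) = 0.488125
adj(I−A) = Cᵀ =
  [ 0.8950   0.1575   0.3075]
  [ 0.0675   0.5300   0.1050]
  [ 0.4275   0.1025   0.6650]
(I − A)⁻¹ = adj(I−A) / det(I−A) ≈
  [   1.8335     0.3227     0.6300]
  [   0.1383     1.0858     0.2151]
  [   0.8758     0.2100     1.3624]
x = (I − A)⁻¹ d = adj(I−A)·d / det(I−A), with det(I−A) = 0.488125:
  x_1 = (0.8950·230 + 0.1575·520 + 0.3075·370) / 0.488125 = 401.525 / 0.488125 ≈ 822.59
  x_2 = (0.0675·230 + 0.5300·520 + 0.1050·370) / 0.488125 = 329.975 / 0.488125 ≈ 676.01
  x_3 = (0.4275·230 + 0.1025·520 + 0.6650·370) / 0.488125 = 397.675 / 0.488125 ≈ 814.70

x_1 = 822.59, x_2 = 676.01, x_3 = 814.70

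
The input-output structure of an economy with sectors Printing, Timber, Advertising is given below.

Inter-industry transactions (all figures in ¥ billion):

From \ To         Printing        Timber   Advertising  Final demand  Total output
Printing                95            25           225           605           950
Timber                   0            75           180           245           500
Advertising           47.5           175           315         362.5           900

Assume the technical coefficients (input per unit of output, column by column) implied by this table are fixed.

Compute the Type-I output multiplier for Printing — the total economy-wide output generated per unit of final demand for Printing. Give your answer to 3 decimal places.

Technical coefficients a_ij = z_ij / X_j:
  a_PP = 95/950 = 0.10, a_TP = 0/950 = 0.00, a_AP = 47.5/950 = 0.05
  a_PT = 25/500 = 0.05, a_TT = 75/500 = 0.15, a_AT = 175/500 = 0.35
  a_PA = 225/900 = 0.25, a_TA = 180/900 = 0.20, a_AA = 315/900 = 0.35
I − A =
  [   0.90    -0.05    -0.25]
  [   0.00     0.85    -0.20]
  [  -0.05    -0.35     0.65]
Cofactors of I−A, C_ij = (−1)^(i+j)·(minor ij) (rows/columns in the sector order above):
  C_11 = (0.85)(0.65) − (-0.20)(-0.35) = 0.4825
  C_12 = −[(0.00)(0.65) − (-0.20)(-0.05)] = 0.0100
  C_13 = (0.00)(-0.35) − (0.85)(-0.05) = 0.0425
  C_21 = −[(-0.05)(0.65) − (-0.25)(-0.35)] = 0.1200
  C_22 = (0.90)(0.65) − (-0.25)(-0.05) = 0.5725
  C_23 = −[(0.90)(-0.35) − (-0.05)(-0.05)] = 0.3175
  C_31 = (-0.05)(-0.20) − (-0.25)(0.85) = 0.2225
  C_32 = −[(0.90)(-0.20) − (-0.25)(0.00)] = 0.1800
  C_33 = (0.90)(0.85) − (-0.05)(0.00) = 0.7650
det(I−A) = Σ_j (I−A)_1j·C_1j = (0.90)(0.4825) + (-0.05)(0.0100) + (-0.25)(0.0425) = 0.423125
adj(I−A) = Cᵀ =
  [ 0.4825   0.1200   0.2225]
  [ 0.0100   0.5725   0.1800]
  [ 0.0425   0.3175   0.7650]
(I − A)⁻¹ = adj(I−A) / det(I−A) ≈
  [   1.1403     0.2836     0.5258]
  [   0.0236     1.3530     0.4254]
  [   0.1004     0.7504     1.8080]
The output multiplier for sector j is the column-j sum of the Leontief inverse (I − A)⁻¹ = adj(I−A) / det(I−A).
Column P of adj(I−A): (0.4825, 0.0100, 0.0425); det(I−A) = 0.423125.
m_P = (0.4825 + 0.0100 + 0.0425) / 0.423125 = 0.535 / 0.423125 ≈ 1.264.

m_P = 1.264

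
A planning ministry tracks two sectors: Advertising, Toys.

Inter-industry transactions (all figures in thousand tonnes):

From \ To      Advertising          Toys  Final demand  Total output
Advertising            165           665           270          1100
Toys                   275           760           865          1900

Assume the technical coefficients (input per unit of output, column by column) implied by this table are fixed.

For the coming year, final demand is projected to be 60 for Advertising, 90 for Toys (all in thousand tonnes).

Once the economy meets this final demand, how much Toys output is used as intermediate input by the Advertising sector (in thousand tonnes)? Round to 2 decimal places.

z_21 = 39.94

Technical coefficients a_ij = z_ij / X_j:
  a_11 = 165/1100 = 0.15, a_21 = 275/1100 = 0.25
  a_12 = 665/1900 = 0.35, a_22 = 760/1900 = 0.40
I − A =
  [   0.85    -0.35]
  [  -0.25     0.60]
det(I−A) = (0.85)(0.60) − (-0.35)(-0.25) = 0.4225
adj(I−A) = [[0.60, 0.35], [0.25, 0.85]]
(I − A)⁻¹ = adj(I−A) / det(I−A) ≈
  [   1.4201     0.8284]
  [   0.5917     2.0118]
First solve x = (I − A)⁻¹ d = adj(I−A)·d / det(I−A); in particular x_1 = (0.60·60 + 0.35·90) / 0.4225 = 67.50 / 0.4225 ≈ 159.7633.
Intermediate flow from 2 to 1: z_21 = a_21 · x_1 = 0.25 × 67.50 / 0.4225 = 16.875 / 0.4225 ≈ 39.94.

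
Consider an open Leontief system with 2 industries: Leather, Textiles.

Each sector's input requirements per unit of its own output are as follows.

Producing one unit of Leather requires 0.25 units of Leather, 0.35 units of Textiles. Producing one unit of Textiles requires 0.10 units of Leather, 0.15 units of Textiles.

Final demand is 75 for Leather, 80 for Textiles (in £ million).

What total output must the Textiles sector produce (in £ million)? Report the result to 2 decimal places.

x_2 = 143.15

I − A =
  [   0.75    -0.10]
  [  -0.35     0.85]
det(I−A) = (0.75)(0.85) − (-0.10)(-0.35) = 0.6025
adj(I−A) = [[0.85, 0.10], [0.35, 0.75]]
(I − A)⁻¹ = adj(I−A) / det(I−A) ≈
  [   1.4108     0.1660]
  [   0.5809     1.2448]
x = (I − A)⁻¹ d = adj(I−A)·d / det(I−A), with det(I−A) = 0.6025:
  x_1 = (0.85·75 + 0.10·80) / 0.6025 = 71.75 / 0.6025 ≈ 119.09
  x_2 = (0.35·75 + 0.75·80) / 0.6025 = 86.25 / 0.6025 ≈ 143.15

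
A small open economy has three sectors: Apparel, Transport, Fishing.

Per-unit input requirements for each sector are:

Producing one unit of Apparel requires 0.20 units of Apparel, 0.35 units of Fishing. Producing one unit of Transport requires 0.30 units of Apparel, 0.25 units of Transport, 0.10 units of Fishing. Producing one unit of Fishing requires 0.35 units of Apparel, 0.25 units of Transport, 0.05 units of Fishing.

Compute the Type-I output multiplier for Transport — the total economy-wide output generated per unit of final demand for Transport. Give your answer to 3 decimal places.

m_2 = 2.645

I − A =
  [   0.80    -0.30    -0.35]
  [   0.00     0.75    -0.25]
  [  -0.35    -0.10     0.95]
Cofactors of I−A, C_ij = (−1)^(i+j)·(minor ij) (rows/columns in the sector order above):
  C_11 = (0.75)(0.95) − (-0.25)(-0.10) = 0.6875
  C_12 = −[(0.00)(0.95) − (-0.25)(-0.35)] = 0.0875
  C_13 = (0.00)(-0.10) − (0.75)(-0.35) = 0.2625
  C_21 = −[(-0.30)(0.95) − (-0.35)(-0.10)] = 0.3200
  C_22 = (0.80)(0.95) − (-0.35)(-0.35) = 0.6375
  C_23 = −[(0.80)(-0.10) − (-0.30)(-0.35)] = 0.1850
  C_31 = (-0.30)(-0.25) − (-0.35)(0.75) = 0.3375
  C_32 = −[(0.80)(-0.25) − (-0.35)(0.00)] = 0.2000
  C_33 = (0.80)(0.75) − (-0.30)(0.00) = 0.6000
det(I−A) = Σ_j (I−A)_1j·C_1j = (0.80)(0.6875) + (-0.30)(0.0875) + (-0.35)(0.2625) = 0.431875
adj(I−A) = Cᵀ =
  [ 0.6875   0.3200   0.3375]
  [ 0.0875   0.6375   0.2000]
  [ 0.2625   0.1850   0.6000]
(I − A)⁻¹ = adj(I−A) / det(I−A) ≈
  [   1.5919     0.7410     0.7815]
  [   0.2026     1.4761     0.4631]
  [   0.6078     0.4284     1.3893]
The output multiplier for sector j is the column-j sum of the Leontief inverse (I − A)⁻¹ = adj(I−A) / det(I−A).
Column 2 of adj(I−A): (0.3200, 0.6375, 0.1850); det(I−A) = 0.431875.
m_2 = (0.3200 + 0.6375 + 0.1850) / 0.431875 = 1.1425 / 0.431875 ≈ 2.645.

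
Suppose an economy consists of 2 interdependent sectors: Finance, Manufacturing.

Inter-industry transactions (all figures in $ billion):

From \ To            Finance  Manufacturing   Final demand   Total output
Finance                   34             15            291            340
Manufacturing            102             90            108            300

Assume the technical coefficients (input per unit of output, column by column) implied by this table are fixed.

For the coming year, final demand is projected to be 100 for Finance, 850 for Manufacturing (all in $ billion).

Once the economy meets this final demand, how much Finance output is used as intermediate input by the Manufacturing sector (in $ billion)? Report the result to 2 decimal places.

z_12 = 64.63

Technical coefficients a_ij = z_ij / X_j:
  a_11 = 34/340 = 0.10, a_21 = 102/340 = 0.30
  a_12 = 15/300 = 0.05, a_22 = 90/300 = 0.30
I − A =
  [   0.90    -0.05]
  [  -0.30     0.70]
det(I−A) = (0.90)(0.70) − (-0.05)(-0.30) = 0.6150
adj(I−A) = [[0.70, 0.05], [0.30, 0.90]]
(I − A)⁻¹ = adj(I−A) / det(I−A) ≈
  [   1.1382     0.0813]
  [   0.4878     1.4634]
First solve x = (I − A)⁻¹ d = adj(I−A)·d / det(I−A); in particular x_2 = (0.30·100 + 0.90·850) / 0.6150 = 795.00 / 0.6150 ≈ 1292.6829.
Intermediate flow from 1 to 2: z_12 = a_12 · x_2 = 0.05 × 795.00 / 0.6150 = 39.75 / 0.6150 ≈ 64.63.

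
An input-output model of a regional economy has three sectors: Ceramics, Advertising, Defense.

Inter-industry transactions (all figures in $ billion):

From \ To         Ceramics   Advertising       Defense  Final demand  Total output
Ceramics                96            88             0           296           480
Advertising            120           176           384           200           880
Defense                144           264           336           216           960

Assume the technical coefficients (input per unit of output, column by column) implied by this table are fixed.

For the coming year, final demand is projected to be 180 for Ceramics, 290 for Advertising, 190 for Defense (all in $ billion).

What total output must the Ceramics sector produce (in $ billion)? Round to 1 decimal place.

Technical coefficients a_ij = z_ij / X_j:
  a_11 = 96/480 = 0.20, a_21 = 120/480 = 0.25, a_31 = 144/480 = 0.30
  a_12 = 88/880 = 0.10, a_22 = 176/880 = 0.20, a_32 = 264/880 = 0.30
  a_13 = 0/960 = 0.00, a_23 = 384/960 = 0.40, a_33 = 336/960 = 0.35
I − A =
  [   0.80    -0.10     0.00]
  [  -0.25     0.80    -0.40]
  [  -0.30    -0.30     0.65]
Cofactors of I−A, C_ij = (−1)^(i+j)·(minor ij) (rows/columns in the sector order above):
  C_11 = (0.80)(0.65) − (-0.40)(-0.30) = 0.4000
  C_12 = −[(-0.25)(0.65) − (-0.40)(-0.30)] = 0.2825
  C_13 = (-0.25)(-0.30) − (0.80)(-0.30) = 0.3150
  C_21 = −[(-0.10)(0.65) − (0.00)(-0.30)] = 0.0650
  C_22 = (0.80)(0.65) − (0.00)(-0.30) = 0.5200
  C_23 = −[(0.80)(-0.30) − (-0.10)(-0.30)] = 0.2700
  C_31 = (-0.10)(-0.40) − (0.00)(0.80) = 0.0400
  C_32 = −[(0.80)(-0.40) − (0.00)(-0.25)] = 0.3200
  C_33 = (0.80)(0.80) − (-0.10)(-0.25) = 0.6150
det(I−A) = Σ_j (I−A)_1j·C_1j = (0.80)(0.4000) + (-0.10)(0.2825) + (0.00)(0.3150) = 0.29175
adj(I−A) = Cᵀ =
  [ 0.4000   0.0650   0.0400]
  [ 0.2825   0.5200   0.3200]
  [ 0.3150   0.2700   0.6150]
(I − A)⁻¹ = adj(I−A) / det(I−A) ≈
  [   1.3710     0.2228     0.1371]
  [   0.9683     1.7823     1.0968]
  [   1.0797     0.9254     2.1080]
x = (I − A)⁻¹ d = adj(I−A)·d / det(I−A), with det(I−A) = 0.29175:
  x_1 = (0.4000·180 + 0.0650·290 + 0.0400·190) / 0.29175 = 98.45 / 0.29175 ≈ 337.4
  x_2 = (0.2825·180 + 0.5200·290 + 0.3200·190) / 0.29175 = 262.45 / 0.29175 ≈ 899.6
  x_3 = (0.3150·180 + 0.2700·290 + 0.6150·190) / 0.29175 = 251.85 / 0.29175 ≈ 863.2

x_1 = 337.4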